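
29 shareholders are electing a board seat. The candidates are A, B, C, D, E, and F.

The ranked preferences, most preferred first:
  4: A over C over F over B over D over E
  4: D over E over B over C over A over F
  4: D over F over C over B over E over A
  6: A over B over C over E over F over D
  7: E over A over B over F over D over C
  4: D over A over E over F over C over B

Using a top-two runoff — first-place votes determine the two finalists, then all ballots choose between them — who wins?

A

Round 1 first-place votes: A 10, B 0, C 0, D 12, E 7, F 0. D and A advance.
Runoff: D is ranked above A on 12 ballots, A above D on 17.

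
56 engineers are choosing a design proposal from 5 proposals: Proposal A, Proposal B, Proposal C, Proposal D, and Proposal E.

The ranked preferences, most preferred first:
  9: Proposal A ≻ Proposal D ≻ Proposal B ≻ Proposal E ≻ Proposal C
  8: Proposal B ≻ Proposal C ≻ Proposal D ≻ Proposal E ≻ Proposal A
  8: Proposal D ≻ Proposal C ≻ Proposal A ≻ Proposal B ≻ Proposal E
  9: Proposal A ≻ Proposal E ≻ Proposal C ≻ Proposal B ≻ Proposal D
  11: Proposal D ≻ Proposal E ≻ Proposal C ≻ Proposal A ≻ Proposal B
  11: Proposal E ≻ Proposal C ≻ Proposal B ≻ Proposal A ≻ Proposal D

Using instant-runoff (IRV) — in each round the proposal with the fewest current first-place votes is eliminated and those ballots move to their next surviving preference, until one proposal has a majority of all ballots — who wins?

Round 1: Proposal A 18, Proposal B 8, Proposal C 0, Proposal D 19, Proposal E 11. Proposal C eliminated.
Round 2: Proposal A 18, Proposal B 8, Proposal D 19, Proposal E 11. Proposal B eliminated.
Round 3: Proposal A 18, Proposal D 27, Proposal E 11. Proposal E eliminated.
Round 4: Proposal A 29, Proposal D 27. Proposal A has a majority (≥29).

Proposal A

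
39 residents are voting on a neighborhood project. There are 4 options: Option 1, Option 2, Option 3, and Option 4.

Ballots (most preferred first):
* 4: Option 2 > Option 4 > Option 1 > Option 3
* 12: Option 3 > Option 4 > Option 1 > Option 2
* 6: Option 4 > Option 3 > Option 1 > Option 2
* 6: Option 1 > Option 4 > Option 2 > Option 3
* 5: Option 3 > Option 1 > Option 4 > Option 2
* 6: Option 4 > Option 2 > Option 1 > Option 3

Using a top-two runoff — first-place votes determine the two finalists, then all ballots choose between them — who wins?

Round 1 first-place votes: Option 1 6, Option 2 4, Option 3 17, Option 4 12. Option 3 and Option 4 advance.
Runoff: Option 3 is ranked above Option 4 on 17 ballots, Option 4 above Option 3 on 22.

Option 4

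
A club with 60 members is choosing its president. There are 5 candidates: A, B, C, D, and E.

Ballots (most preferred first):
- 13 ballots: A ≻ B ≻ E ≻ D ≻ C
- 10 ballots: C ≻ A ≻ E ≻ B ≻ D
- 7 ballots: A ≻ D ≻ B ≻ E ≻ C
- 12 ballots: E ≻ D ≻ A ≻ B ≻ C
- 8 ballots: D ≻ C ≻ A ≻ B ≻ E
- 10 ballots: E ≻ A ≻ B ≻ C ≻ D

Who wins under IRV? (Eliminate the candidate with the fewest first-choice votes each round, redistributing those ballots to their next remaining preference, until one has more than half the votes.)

A

Round 1: A 20, B 0, C 10, D 8, E 22. B eliminated.
Round 2: A 20, C 10, D 8, E 22. D eliminated.
Round 3: A 20, C 18, E 22. C eliminated.
Round 4: A 38, E 22. A has a majority (≥31).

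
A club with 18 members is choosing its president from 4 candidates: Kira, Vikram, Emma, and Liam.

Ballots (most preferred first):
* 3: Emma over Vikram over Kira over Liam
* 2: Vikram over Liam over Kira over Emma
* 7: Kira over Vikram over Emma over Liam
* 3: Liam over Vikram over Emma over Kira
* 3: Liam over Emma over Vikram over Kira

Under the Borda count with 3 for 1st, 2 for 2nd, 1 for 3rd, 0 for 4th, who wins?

Vikram

Kira: 3×1 + 2×1 + 7×3 + 3×0 + 3×0 = 26
Vikram: 3×2 + 2×3 + 7×2 + 3×2 + 3×1 = 35
Emma: 3×3 + 2×0 + 7×1 + 3×1 + 3×2 = 25
Liam: 3×0 + 2×2 + 7×0 + 3×3 + 3×3 = 22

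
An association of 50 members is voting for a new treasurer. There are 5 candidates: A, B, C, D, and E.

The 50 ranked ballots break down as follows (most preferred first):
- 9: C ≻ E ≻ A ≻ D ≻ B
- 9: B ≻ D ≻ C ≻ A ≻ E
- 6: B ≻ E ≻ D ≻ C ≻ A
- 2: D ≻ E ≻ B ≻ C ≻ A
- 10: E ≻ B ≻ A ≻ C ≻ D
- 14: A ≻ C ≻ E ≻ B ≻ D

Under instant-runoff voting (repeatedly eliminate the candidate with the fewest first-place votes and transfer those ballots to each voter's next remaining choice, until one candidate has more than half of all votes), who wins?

E

Round 1: A 14, B 15, C 9, D 2, E 10. D eliminated.
Round 2: A 14, B 15, C 9, E 12. C eliminated.
Round 3: A 14, B 15, E 21. A eliminated.
Round 4: B 15, E 35. E has a majority (≥26).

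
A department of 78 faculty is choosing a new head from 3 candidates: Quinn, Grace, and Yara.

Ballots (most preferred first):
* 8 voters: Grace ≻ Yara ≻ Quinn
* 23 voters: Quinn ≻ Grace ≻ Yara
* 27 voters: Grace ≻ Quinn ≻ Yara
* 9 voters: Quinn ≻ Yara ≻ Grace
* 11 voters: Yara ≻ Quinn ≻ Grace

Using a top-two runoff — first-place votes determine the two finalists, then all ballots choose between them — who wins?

Quinn

Round 1 first-place votes: Quinn 32, Grace 35, Yara 11. Grace and Quinn advance.
Runoff: Grace is ranked above Quinn on 35 ballots, Quinn above Grace on 43.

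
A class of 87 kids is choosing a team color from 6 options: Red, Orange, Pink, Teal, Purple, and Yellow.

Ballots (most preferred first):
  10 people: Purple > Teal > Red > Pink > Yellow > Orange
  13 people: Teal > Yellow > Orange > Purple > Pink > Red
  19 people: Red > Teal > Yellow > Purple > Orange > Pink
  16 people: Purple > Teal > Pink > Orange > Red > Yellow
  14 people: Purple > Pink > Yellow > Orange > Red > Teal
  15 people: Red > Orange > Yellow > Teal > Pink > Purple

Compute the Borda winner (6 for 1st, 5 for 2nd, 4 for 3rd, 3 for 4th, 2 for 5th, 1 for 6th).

Teal

Red: 10×4 + 13×1 + 19×6 + 16×2 + 14×2 + 15×6 = 317
Orange: 10×1 + 13×4 + 19×2 + 16×3 + 14×3 + 15×5 = 265
Pink: 10×3 + 13×2 + 19×1 + 16×4 + 14×5 + 15×2 = 239
Teal: 10×5 + 13×6 + 19×5 + 16×5 + 14×1 + 15×3 = 362
Purple: 10×6 + 13×3 + 19×3 + 16×6 + 14×6 + 15×1 = 351
Yellow: 10×2 + 13×5 + 19×4 + 16×1 + 14×4 + 15×4 = 293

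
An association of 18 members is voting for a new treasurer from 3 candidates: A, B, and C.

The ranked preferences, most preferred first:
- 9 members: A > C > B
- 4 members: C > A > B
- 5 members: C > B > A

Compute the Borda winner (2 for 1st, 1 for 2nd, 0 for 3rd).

A: 9×2 + 4×1 + 5×0 = 22
B: 9×0 + 4×0 + 5×1 = 5
C: 9×1 + 4×2 + 5×2 = 27

C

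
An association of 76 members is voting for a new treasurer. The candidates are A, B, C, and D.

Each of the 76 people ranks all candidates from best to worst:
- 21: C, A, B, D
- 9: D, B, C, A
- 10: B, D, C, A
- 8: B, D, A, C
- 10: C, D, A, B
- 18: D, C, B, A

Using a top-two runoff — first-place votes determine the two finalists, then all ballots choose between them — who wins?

D

Round 1 first-place votes: A 0, B 18, C 31, D 27. C and D advance.
Runoff: C is ranked above D on 31 ballots, D above C on 45.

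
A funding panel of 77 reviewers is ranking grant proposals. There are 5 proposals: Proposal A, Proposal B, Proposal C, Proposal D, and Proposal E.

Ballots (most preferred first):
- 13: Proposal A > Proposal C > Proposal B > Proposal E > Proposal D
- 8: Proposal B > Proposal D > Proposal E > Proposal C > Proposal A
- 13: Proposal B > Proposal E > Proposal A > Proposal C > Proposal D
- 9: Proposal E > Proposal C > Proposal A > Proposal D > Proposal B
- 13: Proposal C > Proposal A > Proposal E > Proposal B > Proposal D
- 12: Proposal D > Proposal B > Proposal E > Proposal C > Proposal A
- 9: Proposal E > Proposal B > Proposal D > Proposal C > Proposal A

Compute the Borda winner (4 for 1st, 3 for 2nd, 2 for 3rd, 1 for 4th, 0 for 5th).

Proposal E

Proposal A: 13×4 + 8×0 + 13×2 + 9×2 + 13×3 + 12×0 + 9×0 = 135
Proposal B: 13×2 + 8×4 + 13×4 + 9×0 + 13×1 + 12×3 + 9×3 = 186
Proposal C: 13×3 + 8×1 + 13×1 + 9×3 + 13×4 + 12×1 + 9×1 = 160
Proposal D: 13×0 + 8×3 + 13×0 + 9×1 + 13×0 + 12×4 + 9×2 = 99
Proposal E: 13×1 + 8×2 + 13×3 + 9×4 + 13×2 + 12×2 + 9×4 = 190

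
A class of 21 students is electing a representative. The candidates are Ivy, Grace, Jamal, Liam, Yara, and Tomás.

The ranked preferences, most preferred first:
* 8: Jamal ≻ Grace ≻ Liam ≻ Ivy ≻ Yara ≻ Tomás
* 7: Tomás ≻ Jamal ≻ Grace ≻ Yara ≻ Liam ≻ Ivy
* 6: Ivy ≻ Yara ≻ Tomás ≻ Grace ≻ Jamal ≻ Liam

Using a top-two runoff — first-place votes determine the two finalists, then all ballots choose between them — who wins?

Tomás

Round 1 first-place votes: Ivy 6, Grace 0, Jamal 8, Liam 0, Yara 0, Tomás 7. Jamal and Tomás advance.
Runoff: Jamal is ranked above Tomás on 8 ballots, Tomás above Jamal on 13.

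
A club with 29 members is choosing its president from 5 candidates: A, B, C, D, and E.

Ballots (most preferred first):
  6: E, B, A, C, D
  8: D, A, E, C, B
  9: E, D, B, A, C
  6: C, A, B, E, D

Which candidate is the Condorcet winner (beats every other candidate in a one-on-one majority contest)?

E vs A: 15–14
E vs B: 23–6
E vs C: 23–6
E vs D: 21–8
E beats every other candidate.

E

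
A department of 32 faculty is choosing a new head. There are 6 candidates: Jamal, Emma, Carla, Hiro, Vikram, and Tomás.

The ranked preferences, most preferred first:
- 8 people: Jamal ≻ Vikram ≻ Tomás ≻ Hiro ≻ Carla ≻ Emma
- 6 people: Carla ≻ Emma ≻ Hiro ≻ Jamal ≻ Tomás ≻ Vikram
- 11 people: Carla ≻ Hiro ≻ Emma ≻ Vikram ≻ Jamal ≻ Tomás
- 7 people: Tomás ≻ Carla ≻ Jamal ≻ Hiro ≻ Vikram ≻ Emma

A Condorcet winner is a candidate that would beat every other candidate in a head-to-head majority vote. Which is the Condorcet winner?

Carla vs Jamal: 24–8
Carla vs Emma: 32–0
Carla vs Hiro: 24–8
Carla vs Vikram: 24–8
Carla vs Tomás: 17–15
Carla beats every other candidate.

Carla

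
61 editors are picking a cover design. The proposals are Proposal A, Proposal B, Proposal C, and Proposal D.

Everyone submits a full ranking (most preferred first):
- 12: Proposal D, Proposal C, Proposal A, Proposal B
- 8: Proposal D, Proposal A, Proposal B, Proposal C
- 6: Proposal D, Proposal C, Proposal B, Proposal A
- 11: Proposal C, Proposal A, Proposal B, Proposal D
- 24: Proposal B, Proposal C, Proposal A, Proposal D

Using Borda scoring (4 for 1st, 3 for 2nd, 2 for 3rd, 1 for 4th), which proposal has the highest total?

Proposal A: 12×2 + 8×3 + 6×1 + 11×3 + 24×2 = 135
Proposal B: 12×1 + 8×2 + 6×2 + 11×2 + 24×4 = 158
Proposal C: 12×3 + 8×1 + 6×3 + 11×4 + 24×3 = 178
Proposal D: 12×4 + 8×4 + 6×4 + 11×1 + 24×1 = 139

Proposal C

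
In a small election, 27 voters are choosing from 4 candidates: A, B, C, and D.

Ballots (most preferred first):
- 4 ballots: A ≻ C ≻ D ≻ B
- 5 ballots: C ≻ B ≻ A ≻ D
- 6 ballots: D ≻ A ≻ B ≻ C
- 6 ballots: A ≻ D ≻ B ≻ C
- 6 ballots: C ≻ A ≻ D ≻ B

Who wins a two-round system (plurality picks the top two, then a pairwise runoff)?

Round 1 first-place votes: A 10, B 0, C 11, D 6. C and A advance.
Runoff: C is ranked above A on 11 ballots, A above C on 16.

A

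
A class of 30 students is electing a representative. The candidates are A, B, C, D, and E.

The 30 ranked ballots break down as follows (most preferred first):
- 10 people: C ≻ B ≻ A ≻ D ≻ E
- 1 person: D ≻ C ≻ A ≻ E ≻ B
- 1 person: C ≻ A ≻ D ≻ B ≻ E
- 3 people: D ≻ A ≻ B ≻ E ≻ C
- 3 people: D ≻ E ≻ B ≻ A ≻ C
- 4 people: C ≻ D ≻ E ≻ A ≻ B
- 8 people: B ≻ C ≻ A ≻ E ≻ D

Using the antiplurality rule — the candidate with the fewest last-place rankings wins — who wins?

A

Last-place votes: A 0, B 5, C 6, D 8, E 11.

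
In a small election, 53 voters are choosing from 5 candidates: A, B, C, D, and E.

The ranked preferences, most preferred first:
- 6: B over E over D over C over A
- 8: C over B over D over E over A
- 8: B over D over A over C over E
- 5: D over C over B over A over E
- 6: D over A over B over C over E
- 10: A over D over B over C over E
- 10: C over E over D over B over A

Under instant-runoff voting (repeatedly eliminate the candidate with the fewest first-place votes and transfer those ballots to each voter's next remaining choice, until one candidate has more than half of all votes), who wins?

Round 1: A 10, B 14, C 18, D 11, E 0. E eliminated.
Round 2: A 10, B 14, C 18, D 11. A eliminated.
Round 3: B 14, C 18, D 21. B eliminated.
Round 4: C 18, D 35. D has a majority (≥27).

D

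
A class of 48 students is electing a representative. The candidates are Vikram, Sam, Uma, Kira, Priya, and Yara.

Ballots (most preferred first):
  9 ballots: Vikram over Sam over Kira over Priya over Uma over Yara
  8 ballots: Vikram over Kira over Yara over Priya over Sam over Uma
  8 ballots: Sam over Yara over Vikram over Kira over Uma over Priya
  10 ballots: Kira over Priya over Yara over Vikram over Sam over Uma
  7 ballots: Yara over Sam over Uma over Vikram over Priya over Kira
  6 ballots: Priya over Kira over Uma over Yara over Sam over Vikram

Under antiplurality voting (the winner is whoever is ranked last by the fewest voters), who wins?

Sam

Last-place votes: Vikram 6, Sam 0, Uma 18, Kira 7, Priya 8, Yara 9.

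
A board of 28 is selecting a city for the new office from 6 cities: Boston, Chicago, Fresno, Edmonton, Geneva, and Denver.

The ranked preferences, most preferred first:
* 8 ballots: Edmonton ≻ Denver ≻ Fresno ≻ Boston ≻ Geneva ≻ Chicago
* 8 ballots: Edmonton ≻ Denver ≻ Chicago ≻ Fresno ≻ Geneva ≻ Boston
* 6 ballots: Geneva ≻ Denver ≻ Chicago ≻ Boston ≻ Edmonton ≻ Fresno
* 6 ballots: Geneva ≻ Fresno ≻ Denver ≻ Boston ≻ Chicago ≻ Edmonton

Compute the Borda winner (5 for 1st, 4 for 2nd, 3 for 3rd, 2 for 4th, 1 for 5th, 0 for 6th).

Denver

Boston: 8×2 + 8×0 + 6×2 + 6×2 = 40
Chicago: 8×0 + 8×3 + 6×3 + 6×1 = 48
Fresno: 8×3 + 8×2 + 6×0 + 6×4 = 64
Edmonton: 8×5 + 8×5 + 6×1 + 6×0 = 86
Geneva: 8×1 + 8×1 + 6×5 + 6×5 = 76
Denver: 8×4 + 8×4 + 6×4 + 6×3 = 106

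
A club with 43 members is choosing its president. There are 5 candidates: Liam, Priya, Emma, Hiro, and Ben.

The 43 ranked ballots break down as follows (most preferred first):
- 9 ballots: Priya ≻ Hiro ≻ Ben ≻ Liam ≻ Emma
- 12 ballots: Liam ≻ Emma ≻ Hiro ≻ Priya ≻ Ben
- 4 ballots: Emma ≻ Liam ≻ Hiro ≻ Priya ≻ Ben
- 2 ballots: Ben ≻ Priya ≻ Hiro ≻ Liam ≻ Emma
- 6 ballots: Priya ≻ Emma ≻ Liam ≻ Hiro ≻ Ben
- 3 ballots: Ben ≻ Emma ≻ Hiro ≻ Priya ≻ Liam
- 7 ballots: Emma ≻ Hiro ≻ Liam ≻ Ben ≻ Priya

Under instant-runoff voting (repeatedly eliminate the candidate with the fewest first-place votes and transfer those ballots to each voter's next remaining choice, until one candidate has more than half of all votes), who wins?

Emma

Round 1: Liam 12, Priya 15, Emma 11, Hiro 0, Ben 5. Hiro eliminated.
Round 2: Liam 12, Priya 15, Emma 11, Ben 5. Ben eliminated.
Round 3: Liam 12, Priya 17, Emma 14. Liam eliminated.
Round 4: Priya 17, Emma 26. Emma has a majority (≥22).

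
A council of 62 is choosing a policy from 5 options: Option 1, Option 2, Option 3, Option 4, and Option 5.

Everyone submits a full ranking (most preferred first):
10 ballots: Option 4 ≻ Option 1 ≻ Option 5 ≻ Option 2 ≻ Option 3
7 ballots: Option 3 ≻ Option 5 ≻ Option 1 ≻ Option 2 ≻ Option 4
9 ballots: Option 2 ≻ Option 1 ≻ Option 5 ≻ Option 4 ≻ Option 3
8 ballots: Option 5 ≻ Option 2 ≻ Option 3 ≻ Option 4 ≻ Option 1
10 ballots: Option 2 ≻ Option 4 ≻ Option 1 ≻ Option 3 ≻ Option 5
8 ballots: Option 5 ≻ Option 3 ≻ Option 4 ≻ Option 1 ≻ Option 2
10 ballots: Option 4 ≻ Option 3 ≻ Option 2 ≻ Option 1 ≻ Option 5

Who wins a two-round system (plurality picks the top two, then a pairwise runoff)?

Option 2

Round 1 first-place votes: Option 1 0, Option 2 19, Option 3 7, Option 4 20, Option 5 16. Option 4 and Option 2 advance.
Runoff: Option 4 is ranked above Option 2 on 28 ballots, Option 2 above Option 4 on 34.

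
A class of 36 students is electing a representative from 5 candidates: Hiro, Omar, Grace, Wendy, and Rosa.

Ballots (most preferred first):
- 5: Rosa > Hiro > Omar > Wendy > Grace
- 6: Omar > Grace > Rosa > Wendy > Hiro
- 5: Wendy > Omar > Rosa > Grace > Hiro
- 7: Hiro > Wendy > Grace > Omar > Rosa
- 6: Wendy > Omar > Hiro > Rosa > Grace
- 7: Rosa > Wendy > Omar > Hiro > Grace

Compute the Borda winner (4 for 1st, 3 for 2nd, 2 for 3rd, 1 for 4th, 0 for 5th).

Hiro: 5×3 + 6×0 + 5×0 + 7×4 + 6×2 + 7×1 = 62
Omar: 5×2 + 6×4 + 5×3 + 7×1 + 6×3 + 7×2 = 88
Grace: 5×0 + 6×3 + 5×1 + 7×2 + 6×0 + 7×0 = 37
Wendy: 5×1 + 6×1 + 5×4 + 7×3 + 6×4 + 7×3 = 97
Rosa: 5×4 + 6×2 + 5×2 + 7×0 + 6×1 + 7×4 = 76

Wendy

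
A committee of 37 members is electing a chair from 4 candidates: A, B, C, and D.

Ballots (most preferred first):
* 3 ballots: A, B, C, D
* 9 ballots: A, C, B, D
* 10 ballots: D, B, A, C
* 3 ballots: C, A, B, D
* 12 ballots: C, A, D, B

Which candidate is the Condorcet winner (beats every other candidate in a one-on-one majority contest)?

A

A vs B: 27–10
A vs C: 22–15
A vs D: 27–10
A beats every other candidate.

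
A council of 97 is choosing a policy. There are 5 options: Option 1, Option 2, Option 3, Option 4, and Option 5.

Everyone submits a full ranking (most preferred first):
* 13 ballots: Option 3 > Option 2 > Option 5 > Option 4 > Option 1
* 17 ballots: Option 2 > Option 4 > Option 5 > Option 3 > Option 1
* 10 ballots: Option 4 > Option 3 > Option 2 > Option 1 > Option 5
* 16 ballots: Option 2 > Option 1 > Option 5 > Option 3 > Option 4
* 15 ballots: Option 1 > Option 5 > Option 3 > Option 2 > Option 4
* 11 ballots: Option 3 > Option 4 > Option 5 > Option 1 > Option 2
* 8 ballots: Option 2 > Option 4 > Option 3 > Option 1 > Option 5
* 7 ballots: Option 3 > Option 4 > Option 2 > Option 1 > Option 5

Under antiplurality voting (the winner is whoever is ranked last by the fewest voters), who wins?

Last-place votes: Option 1 30, Option 2 11, Option 3 0, Option 4 31, Option 5 25.

Option 3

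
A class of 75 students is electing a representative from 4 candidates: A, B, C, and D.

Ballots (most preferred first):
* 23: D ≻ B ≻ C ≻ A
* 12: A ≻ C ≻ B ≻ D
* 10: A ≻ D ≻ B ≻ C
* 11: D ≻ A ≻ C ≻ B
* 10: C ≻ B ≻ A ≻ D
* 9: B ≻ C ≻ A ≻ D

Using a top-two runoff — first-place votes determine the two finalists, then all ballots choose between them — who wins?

Round 1 first-place votes: A 22, B 9, C 10, D 34. D and A advance.
Runoff: D is ranked above A on 34 ballots, A above D on 41.

A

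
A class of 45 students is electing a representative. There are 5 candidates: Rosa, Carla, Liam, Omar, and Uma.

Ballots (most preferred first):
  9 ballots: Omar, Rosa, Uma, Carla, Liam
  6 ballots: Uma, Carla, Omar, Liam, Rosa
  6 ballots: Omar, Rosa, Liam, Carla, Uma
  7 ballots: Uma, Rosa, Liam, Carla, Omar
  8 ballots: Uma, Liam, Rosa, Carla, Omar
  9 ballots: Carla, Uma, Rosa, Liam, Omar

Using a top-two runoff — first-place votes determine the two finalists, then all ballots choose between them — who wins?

Uma

Round 1 first-place votes: Rosa 0, Carla 9, Liam 0, Omar 15, Uma 21. Uma and Omar advance.
Runoff: Uma is ranked above Omar on 30 ballots, Omar above Uma on 15.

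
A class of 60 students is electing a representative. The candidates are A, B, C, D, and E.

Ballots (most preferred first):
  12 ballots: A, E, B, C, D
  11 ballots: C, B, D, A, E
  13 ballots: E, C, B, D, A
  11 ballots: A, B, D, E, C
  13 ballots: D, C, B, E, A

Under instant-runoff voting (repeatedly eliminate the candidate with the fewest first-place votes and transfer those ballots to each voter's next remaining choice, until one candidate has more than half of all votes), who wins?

D

Round 1: A 23, B 0, C 11, D 13, E 13. B eliminated.
Round 2: A 23, C 11, D 13, E 13. C eliminated.
Round 3: A 23, D 24, E 13. E eliminated.
Round 4: A 23, D 37. D has a majority (≥31).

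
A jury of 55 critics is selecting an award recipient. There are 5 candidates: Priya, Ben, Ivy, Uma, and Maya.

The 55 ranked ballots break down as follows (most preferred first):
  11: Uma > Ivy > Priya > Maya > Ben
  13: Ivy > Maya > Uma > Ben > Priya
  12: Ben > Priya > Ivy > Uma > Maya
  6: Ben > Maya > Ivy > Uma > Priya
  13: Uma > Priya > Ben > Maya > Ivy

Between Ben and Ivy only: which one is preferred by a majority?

Ben

Ben is ranked above Ivy on 31 ballots; Ivy above Ben on 24.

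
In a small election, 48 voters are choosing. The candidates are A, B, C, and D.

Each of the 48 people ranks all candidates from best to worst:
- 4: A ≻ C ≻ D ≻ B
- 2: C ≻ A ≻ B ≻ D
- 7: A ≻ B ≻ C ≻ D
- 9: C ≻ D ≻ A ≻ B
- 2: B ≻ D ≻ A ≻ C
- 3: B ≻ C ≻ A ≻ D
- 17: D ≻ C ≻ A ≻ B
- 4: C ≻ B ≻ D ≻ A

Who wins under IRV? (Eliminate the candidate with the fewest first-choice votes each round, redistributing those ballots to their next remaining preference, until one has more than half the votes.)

Round 1: A 11, B 5, C 15, D 17. B eliminated.
Round 2: A 11, C 18, D 19. A eliminated.
Round 3: C 29, D 19. C has a majority (≥25).

C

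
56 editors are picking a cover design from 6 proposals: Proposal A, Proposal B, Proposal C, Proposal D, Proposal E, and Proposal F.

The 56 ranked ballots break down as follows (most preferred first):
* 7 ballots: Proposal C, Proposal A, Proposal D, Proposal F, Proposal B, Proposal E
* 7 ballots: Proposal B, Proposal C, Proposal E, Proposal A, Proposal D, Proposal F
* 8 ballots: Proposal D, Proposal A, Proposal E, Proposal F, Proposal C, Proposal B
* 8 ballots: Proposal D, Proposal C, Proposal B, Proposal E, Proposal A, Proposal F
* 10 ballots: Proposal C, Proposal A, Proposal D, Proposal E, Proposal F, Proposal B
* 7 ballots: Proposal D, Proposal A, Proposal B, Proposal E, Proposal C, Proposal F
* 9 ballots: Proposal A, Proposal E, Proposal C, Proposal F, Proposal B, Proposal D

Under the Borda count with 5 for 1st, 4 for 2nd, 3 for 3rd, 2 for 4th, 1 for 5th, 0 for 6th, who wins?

Proposal A: 7×4 + 7×2 + 8×4 + 8×1 + 10×4 + 7×4 + 9×5 = 195
Proposal B: 7×1 + 7×5 + 8×0 + 8×3 + 10×0 + 7×3 + 9×1 = 96
Proposal C: 7×5 + 7×4 + 8×1 + 8×4 + 10×5 + 7×1 + 9×3 = 187
Proposal D: 7×3 + 7×1 + 8×5 + 8×5 + 10×3 + 7×5 + 9×0 = 173
Proposal E: 7×0 + 7×3 + 8×3 + 8×2 + 10×2 + 7×2 + 9×4 = 131
Proposal F: 7×2 + 7×0 + 8×2 + 8×0 + 10×1 + 7×0 + 9×2 = 58

Proposal A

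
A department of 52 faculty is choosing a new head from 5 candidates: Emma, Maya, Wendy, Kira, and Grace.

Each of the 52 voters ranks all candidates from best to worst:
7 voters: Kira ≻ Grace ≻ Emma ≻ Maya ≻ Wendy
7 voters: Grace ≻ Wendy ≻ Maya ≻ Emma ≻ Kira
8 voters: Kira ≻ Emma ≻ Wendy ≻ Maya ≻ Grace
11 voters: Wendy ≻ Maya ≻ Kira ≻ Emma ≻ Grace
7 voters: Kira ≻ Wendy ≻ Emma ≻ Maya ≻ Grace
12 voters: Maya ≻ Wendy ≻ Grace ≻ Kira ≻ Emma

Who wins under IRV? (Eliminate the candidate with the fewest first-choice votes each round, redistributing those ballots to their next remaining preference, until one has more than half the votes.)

Round 1: Emma 0, Maya 12, Wendy 11, Kira 22, Grace 7. Emma eliminated.
Round 2: Maya 12, Wendy 11, Kira 22, Grace 7. Grace eliminated.
Round 3: Maya 12, Wendy 18, Kira 22. Maya eliminated.
Round 4: Wendy 30, Kira 22. Wendy has a majority (≥27).

Wendy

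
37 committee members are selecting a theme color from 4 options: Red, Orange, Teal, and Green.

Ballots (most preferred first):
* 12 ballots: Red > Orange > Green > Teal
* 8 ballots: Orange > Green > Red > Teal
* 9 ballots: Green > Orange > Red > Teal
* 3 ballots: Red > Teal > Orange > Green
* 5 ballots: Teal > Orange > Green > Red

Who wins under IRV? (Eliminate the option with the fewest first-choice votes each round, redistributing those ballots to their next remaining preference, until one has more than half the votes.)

Orange

Round 1: Red 15, Orange 8, Teal 5, Green 9. Teal eliminated.
Round 2: Red 15, Orange 13, Green 9. Green eliminated.
Round 3: Red 15, Orange 22. Orange has a majority (≥19).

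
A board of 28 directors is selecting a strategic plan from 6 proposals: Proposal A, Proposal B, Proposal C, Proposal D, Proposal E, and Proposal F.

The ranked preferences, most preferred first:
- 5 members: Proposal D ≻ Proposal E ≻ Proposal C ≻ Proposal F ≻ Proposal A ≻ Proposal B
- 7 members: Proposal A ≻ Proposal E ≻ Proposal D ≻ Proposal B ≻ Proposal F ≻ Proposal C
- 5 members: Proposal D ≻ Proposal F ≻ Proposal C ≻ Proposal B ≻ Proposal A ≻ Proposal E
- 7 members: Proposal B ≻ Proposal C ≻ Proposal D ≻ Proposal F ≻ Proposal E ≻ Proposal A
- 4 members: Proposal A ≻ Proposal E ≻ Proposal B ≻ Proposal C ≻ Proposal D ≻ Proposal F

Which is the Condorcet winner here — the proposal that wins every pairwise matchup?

Proposal D vs Proposal A: 17–11
Proposal D vs Proposal B: 17–11
Proposal D vs Proposal C: 17–11
Proposal D vs Proposal E: 17–11
Proposal D vs Proposal F: 28–0
Proposal D beats every other proposal.

Proposal D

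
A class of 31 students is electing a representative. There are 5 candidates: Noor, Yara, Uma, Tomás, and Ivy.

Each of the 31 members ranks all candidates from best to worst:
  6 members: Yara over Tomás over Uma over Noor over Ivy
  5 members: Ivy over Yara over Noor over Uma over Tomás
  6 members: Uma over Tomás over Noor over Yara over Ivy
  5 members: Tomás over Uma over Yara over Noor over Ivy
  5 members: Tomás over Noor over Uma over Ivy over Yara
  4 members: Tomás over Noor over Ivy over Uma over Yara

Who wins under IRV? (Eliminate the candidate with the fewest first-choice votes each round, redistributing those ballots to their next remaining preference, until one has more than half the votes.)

Tomás

Round 1: Noor 0, Yara 6, Uma 6, Tomás 14, Ivy 5. Noor eliminated.
Round 2: Yara 6, Uma 6, Tomás 14, Ivy 5. Ivy eliminated.
Round 3: Yara 11, Uma 6, Tomás 14. Uma eliminated.
Round 4: Yara 11, Tomás 20. Tomás has a majority (≥16).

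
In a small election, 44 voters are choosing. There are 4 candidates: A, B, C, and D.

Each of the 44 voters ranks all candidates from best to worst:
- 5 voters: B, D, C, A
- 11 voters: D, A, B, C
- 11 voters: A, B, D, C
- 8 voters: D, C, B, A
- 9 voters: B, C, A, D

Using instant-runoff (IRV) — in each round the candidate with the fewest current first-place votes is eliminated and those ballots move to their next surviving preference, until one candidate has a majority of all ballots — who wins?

Round 1: A 11, B 14, C 0, D 19. C eliminated.
Round 2: A 11, B 14, D 19. A eliminated.
Round 3: B 25, D 19. B has a majority (≥23).

B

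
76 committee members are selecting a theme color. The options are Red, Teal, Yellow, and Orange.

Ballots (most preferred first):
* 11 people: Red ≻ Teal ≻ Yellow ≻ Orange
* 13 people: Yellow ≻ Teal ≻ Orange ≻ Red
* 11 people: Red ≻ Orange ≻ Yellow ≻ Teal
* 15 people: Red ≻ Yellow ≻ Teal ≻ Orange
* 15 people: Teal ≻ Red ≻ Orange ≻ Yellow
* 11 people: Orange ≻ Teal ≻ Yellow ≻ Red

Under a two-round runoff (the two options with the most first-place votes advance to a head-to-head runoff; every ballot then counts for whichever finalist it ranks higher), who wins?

Teal

Round 1 first-place votes: Red 37, Teal 15, Yellow 13, Orange 11. Red and Teal advance.
Runoff: Red is ranked above Teal on 37 ballots, Teal above Red on 39.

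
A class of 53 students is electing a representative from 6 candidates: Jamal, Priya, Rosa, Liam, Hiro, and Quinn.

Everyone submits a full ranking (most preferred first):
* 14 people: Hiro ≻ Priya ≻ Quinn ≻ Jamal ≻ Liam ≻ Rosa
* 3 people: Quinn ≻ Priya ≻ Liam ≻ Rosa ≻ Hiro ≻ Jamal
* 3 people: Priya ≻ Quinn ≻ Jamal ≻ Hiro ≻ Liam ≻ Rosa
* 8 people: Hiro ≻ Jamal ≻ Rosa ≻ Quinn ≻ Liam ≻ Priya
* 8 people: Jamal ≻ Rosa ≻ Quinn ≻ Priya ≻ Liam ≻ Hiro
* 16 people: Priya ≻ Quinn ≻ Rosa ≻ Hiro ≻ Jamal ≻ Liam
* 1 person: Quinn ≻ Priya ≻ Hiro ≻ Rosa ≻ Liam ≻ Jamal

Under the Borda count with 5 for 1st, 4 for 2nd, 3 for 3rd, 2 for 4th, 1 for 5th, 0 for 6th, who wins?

Jamal: 14×2 + 3×0 + 3×3 + 8×4 + 8×5 + 16×1 + 1×0 = 125
Priya: 14×4 + 3×4 + 3×5 + 8×0 + 8×2 + 16×5 + 1×4 = 183
Rosa: 14×0 + 3×2 + 3×0 + 8×3 + 8×4 + 16×3 + 1×2 = 112
Liam: 14×1 + 3×3 + 3×1 + 8×1 + 8×1 + 16×0 + 1×1 = 43
Hiro: 14×5 + 3×1 + 3×2 + 8×5 + 8×0 + 16×2 + 1×3 = 154
Quinn: 14×3 + 3×5 + 3×4 + 8×2 + 8×3 + 16×4 + 1×5 = 178

Priya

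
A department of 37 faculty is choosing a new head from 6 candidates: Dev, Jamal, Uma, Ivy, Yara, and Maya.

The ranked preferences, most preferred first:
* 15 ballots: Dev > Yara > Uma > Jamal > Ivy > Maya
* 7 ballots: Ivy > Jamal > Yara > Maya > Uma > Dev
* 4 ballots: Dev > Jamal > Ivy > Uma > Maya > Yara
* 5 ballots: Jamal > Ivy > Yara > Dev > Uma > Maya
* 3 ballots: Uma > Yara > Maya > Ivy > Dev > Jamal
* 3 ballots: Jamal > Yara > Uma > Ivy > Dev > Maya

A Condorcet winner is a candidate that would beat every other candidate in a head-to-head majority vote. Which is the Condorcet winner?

Dev

Dev vs Jamal: 22–15
Dev vs Uma: 24–13
Dev vs Ivy: 19–18
Dev vs Yara: 19–18
Dev vs Maya: 27–10
Dev beats every other candidate.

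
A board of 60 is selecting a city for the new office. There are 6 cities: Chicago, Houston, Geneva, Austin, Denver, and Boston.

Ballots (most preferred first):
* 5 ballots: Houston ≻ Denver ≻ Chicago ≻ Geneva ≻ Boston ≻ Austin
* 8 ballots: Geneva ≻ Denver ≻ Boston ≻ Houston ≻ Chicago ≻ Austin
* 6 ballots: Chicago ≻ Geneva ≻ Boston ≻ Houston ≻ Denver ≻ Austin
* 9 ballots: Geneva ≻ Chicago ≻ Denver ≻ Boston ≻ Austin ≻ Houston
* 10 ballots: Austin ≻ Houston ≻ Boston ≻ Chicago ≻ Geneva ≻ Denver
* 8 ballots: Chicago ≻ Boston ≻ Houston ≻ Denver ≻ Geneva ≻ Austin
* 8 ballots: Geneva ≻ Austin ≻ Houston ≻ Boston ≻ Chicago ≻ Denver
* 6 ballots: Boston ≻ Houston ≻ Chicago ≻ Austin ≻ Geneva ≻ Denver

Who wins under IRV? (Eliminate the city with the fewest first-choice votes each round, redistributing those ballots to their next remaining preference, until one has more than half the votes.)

Chicago

Round 1: Chicago 14, Houston 5, Geneva 25, Austin 10, Denver 0, Boston 6. Denver eliminated.
Round 2: Chicago 14, Houston 5, Geneva 25, Austin 10, Boston 6. Houston eliminated.
Round 3: Chicago 19, Geneva 25, Austin 10, Boston 6. Boston eliminated.
Round 4: Chicago 25, Geneva 25, Austin 10. Austin eliminated.
Round 5: Chicago 35, Geneva 25. Chicago has a majority (≥31).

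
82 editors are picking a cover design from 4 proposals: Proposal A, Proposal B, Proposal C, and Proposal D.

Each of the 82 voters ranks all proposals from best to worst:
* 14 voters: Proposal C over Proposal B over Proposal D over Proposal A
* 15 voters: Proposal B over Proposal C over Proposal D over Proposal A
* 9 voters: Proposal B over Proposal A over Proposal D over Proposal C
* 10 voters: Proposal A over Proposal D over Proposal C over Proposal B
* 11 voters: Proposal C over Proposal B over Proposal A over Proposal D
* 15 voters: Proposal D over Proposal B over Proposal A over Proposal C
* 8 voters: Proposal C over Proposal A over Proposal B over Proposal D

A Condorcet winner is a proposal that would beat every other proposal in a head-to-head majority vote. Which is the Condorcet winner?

Proposal C

Proposal C vs Proposal A: 48–34
Proposal C vs Proposal B: 43–39
Proposal C vs Proposal D: 48–34
Proposal C beats every other proposal.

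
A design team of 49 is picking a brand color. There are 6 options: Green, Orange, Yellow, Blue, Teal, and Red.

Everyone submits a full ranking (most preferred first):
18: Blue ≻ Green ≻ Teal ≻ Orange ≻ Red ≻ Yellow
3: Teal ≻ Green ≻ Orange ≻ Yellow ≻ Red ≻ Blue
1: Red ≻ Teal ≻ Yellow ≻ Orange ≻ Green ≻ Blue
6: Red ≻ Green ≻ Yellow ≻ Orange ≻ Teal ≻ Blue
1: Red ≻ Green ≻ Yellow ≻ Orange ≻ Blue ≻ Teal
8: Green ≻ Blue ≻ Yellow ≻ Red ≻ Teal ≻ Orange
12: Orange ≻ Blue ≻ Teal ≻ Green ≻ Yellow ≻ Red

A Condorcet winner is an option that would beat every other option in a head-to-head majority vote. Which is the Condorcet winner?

Blue vs Green: 30–19
Blue vs Orange: 26–23
Blue vs Yellow: 38–11
Blue vs Teal: 39–10
Blue vs Red: 38–11
Blue beats every other option.

Blue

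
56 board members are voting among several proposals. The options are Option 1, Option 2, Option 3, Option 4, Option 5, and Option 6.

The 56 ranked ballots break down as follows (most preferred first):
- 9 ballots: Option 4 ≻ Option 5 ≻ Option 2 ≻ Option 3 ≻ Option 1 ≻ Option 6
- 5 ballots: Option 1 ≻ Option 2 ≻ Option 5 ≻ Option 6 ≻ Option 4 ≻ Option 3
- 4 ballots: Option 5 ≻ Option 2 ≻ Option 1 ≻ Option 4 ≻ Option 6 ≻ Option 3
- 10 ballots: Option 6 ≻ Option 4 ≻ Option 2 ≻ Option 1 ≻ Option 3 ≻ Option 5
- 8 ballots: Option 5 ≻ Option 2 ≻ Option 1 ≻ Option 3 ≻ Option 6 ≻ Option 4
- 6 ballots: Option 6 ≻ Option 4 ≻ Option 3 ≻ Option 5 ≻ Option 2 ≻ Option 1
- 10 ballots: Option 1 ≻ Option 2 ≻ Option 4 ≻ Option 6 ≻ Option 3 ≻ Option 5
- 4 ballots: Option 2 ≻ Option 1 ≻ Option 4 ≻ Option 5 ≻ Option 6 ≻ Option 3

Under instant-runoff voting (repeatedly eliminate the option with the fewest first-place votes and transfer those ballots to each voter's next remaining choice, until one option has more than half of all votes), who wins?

Option 1

Round 1: Option 1 15, Option 2 4, Option 3 0, Option 4 9, Option 5 12, Option 6 16. Option 3 eliminated.
Round 2: Option 1 15, Option 2 4, Option 4 9, Option 5 12, Option 6 16. Option 2 eliminated.
Round 3: Option 1 19, Option 4 9, Option 5 12, Option 6 16. Option 4 eliminated.
Round 4: Option 1 19, Option 5 21, Option 6 16. Option 6 eliminated.
Round 5: Option 1 29, Option 5 27. Option 1 has a majority (≥29).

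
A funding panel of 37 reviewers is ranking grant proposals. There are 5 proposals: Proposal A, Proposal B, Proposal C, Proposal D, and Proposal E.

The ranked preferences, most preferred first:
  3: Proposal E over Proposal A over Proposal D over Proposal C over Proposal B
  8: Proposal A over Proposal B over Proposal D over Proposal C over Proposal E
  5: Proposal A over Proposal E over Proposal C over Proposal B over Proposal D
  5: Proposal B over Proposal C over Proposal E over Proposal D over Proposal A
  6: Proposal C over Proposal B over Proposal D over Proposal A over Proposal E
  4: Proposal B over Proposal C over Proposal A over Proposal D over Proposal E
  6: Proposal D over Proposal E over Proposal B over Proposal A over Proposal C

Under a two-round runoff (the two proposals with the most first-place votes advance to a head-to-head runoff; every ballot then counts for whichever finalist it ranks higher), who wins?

Round 1 first-place votes: Proposal A 13, Proposal B 9, Proposal C 6, Proposal D 6, Proposal E 3. Proposal A and Proposal B advance.
Runoff: Proposal A is ranked above Proposal B on 16 ballots, Proposal B above Proposal A on 21.

Proposal B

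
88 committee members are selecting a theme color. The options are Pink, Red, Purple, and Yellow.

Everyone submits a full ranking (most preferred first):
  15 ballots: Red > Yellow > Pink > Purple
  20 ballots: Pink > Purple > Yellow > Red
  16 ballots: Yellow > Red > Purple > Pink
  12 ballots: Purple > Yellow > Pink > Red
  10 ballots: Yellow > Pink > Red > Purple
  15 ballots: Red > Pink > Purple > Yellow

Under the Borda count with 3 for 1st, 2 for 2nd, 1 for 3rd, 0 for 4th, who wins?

Yellow

Pink: 15×1 + 20×3 + 16×0 + 12×1 + 10×2 + 15×2 = 137
Red: 15×3 + 20×0 + 16×2 + 12×0 + 10×1 + 15×3 = 132
Purple: 15×0 + 20×2 + 16×1 + 12×3 + 10×0 + 15×1 = 107
Yellow: 15×2 + 20×1 + 16×3 + 12×2 + 10×3 + 15×0 = 152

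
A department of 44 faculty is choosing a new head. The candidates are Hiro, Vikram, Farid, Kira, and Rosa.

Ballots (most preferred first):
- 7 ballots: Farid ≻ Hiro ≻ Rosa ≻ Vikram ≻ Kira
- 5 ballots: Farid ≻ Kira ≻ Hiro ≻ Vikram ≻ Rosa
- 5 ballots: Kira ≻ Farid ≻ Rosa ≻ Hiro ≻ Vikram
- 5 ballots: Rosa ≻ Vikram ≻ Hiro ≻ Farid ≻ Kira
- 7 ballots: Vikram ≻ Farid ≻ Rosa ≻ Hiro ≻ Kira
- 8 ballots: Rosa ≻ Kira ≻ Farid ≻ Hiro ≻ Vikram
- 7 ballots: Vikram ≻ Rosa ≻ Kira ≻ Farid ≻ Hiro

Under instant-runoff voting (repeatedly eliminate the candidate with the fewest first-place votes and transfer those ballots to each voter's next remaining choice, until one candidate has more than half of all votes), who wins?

Round 1: Hiro 0, Vikram 14, Farid 12, Kira 5, Rosa 13. Hiro eliminated.
Round 2: Vikram 14, Farid 12, Kira 5, Rosa 13. Kira eliminated.
Round 3: Vikram 14, Farid 17, Rosa 13. Rosa eliminated.
Round 4: Vikram 19, Farid 25. Farid has a majority (≥23).

Farid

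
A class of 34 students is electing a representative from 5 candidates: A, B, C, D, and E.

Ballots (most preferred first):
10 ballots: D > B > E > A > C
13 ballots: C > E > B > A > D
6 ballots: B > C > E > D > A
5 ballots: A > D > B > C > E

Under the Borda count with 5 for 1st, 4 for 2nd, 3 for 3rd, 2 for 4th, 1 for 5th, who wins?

B

A: 10×2 + 13×2 + 6×1 + 5×5 = 77
B: 10×4 + 13×3 + 6×5 + 5×3 = 124
C: 10×1 + 13×5 + 6×4 + 5×2 = 109
D: 10×5 + 13×1 + 6×2 + 5×4 = 95
E: 10×3 + 13×4 + 6×3 + 5×1 = 105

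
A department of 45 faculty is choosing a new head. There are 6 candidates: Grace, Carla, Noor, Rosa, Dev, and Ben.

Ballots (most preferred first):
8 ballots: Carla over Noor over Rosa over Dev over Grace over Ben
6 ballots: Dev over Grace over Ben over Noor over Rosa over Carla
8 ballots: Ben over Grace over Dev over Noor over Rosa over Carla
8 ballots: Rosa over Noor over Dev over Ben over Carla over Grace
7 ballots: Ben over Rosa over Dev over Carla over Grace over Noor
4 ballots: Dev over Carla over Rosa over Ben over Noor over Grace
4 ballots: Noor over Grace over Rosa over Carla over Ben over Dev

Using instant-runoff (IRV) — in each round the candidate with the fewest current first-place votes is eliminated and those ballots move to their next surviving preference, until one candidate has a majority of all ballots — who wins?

Round 1: Grace 0, Carla 8, Noor 4, Rosa 8, Dev 10, Ben 15. Grace eliminated.
Round 2: Carla 8, Noor 4, Rosa 8, Dev 10, Ben 15. Noor eliminated.
Round 3: Carla 8, Rosa 12, Dev 10, Ben 15. Carla eliminated.
Round 4: Rosa 20, Dev 10, Ben 15. Dev eliminated.
Round 5: Rosa 24, Ben 21. Rosa has a majority (≥23).

Rosa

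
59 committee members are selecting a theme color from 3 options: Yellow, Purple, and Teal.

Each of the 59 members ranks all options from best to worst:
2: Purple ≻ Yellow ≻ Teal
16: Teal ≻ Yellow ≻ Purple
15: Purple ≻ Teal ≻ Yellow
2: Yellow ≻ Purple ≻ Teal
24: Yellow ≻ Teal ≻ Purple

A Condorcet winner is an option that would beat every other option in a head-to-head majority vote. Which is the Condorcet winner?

Teal

Teal vs Yellow: 31–28
Teal vs Purple: 40–19
Teal beats every other option.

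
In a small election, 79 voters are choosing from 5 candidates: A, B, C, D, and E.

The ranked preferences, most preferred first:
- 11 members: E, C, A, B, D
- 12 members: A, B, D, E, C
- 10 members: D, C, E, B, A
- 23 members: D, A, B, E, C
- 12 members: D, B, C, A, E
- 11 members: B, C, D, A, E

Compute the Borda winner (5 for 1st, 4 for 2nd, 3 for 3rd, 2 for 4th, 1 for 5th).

A: 11×3 + 12×5 + 10×1 + 23×4 + 12×2 + 11×2 = 241
B: 11×2 + 12×4 + 10×2 + 23×3 + 12×4 + 11×5 = 262
C: 11×4 + 12×1 + 10×4 + 23×1 + 12×3 + 11×4 = 199
D: 11×1 + 12×3 + 10×5 + 23×5 + 12×5 + 11×3 = 305
E: 11×5 + 12×2 + 10×3 + 23×2 + 12×1 + 11×1 = 178

D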